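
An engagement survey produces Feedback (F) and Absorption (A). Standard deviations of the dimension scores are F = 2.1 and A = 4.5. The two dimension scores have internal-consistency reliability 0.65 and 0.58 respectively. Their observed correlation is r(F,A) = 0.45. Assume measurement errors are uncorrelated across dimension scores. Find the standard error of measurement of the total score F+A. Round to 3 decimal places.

3.170

Var(total) = 24.66 + 8.505 = 33.165.
True-score variance = 14.6115 + 8.505 = 23.1165, so reliability = 0.6970.
Error variance = 33.165 − 23.1165 = 10.0485; SEM = √10.0485 = 3.170.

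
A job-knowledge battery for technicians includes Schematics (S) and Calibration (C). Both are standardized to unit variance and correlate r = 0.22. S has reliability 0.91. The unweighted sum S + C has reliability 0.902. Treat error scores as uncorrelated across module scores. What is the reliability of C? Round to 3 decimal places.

0.851

Var(S+C) = 2 + 2·0.22 = 2.440.
True-score variance = ρ_S + ρ_C + 2·0.22, so 0.902 = (0.91 + ρ_C + 0.44) / 2.440.
ρ_C = 0.902·2.440 − 0.91 − 0.44 = 0.851.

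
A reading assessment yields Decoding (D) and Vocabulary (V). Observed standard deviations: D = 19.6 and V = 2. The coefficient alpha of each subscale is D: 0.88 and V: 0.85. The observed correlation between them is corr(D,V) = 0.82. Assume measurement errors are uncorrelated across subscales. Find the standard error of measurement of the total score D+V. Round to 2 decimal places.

6.83

Var(total) = 388.16 + 64.288 = 452.448.
True-score variance = 341.461 + 64.288 = 405.749, so reliability = 0.8968.
Error variance = 452.448 − 405.749 = 46.6992; SEM = √46.6992 = 6.83.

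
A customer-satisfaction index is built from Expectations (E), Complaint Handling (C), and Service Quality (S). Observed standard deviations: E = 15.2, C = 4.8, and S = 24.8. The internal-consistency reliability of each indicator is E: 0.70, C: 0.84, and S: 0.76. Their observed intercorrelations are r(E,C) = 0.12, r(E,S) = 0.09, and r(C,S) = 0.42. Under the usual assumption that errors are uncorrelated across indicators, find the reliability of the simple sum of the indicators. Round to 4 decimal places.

0.7908

Var(E+C+S) = 15.2² + 4.8² + 24.8² + 2·[15.2·4.8·0.12 + 15.2·24.8·0.09 + 4.8·24.8·0.42] = 869.12 + 185.357 = 1054.48.
With uncorrelated errors the cross-covariances are all true-score covariance, so they carry over unchanged; only the diagonal terms shrink to ρᵢσᵢ².
True-score variance = [15.2²·0.70 + 4.8²·0.84 + 24.8²·0.76] + 185.357 = 648.512 + 185.357 = 833.869.
Reliability = 833.869 / 1054.48 = 0.7908.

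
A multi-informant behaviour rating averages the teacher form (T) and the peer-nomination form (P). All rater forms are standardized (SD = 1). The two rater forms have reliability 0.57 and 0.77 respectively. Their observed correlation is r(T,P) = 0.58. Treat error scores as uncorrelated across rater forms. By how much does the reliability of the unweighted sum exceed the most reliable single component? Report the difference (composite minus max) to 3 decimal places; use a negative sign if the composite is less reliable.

Var(sum) = 2 + 1.16 = 3.16; true-score variance = 1.34 + 1.16 = 2.5; composite reliability = 0.7911.
Max component reliability = 0.7700.
Difference = 0.7911 − 0.7700 = 0.021.

0.021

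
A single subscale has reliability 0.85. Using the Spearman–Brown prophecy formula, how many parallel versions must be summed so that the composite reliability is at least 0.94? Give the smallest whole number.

k ≥ ρ*(1−ρ₁)/(ρ₁(1−ρ*)) = 0.94·0.15 / (0.85·0.06) = 2.765.
Smallest integer k = 3.

3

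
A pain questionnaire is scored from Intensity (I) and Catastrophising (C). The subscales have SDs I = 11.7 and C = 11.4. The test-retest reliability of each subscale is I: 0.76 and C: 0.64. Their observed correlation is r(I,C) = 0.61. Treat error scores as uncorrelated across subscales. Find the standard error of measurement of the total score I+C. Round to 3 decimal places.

Var(total) = 266.85 + 162.724 = 429.574.
True-score variance = 187.211 + 162.724 = 349.934, so reliability = 0.8146.
Error variance = 429.574 − 349.934 = 79.6392; SEM = √79.6392 = 8.924.

8.924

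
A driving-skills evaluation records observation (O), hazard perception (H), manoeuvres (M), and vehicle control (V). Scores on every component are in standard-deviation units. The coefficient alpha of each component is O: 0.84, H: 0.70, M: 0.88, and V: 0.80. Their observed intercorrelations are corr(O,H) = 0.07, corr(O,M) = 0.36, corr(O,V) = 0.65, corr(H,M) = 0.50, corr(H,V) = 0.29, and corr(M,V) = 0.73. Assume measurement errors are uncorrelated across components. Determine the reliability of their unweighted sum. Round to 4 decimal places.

Var(O+H+M+V) = 4 + 2·[0.07 + 0.36 + 0.65 + 0.50 + 0.29 + 0.73] = 4 + 5.2 = 9.2.
Under uncorrelated errors the observed covariances equal the true-score covariances, so only the own-variance terms attenuate.
True-score variance = [0.84 + 0.70 + 0.88 + 0.80] + 5.2 = 3.22 + 5.2 = 8.42.
Reliability = 8.42 / 9.2 = 0.9152.

0.9152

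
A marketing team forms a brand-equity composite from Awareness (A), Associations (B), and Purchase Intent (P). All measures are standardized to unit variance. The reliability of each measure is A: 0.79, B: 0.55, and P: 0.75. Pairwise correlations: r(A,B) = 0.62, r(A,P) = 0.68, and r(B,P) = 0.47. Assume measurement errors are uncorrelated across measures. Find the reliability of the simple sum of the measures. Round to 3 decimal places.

Var(A+B+P) = 3 + 2·[0.62 + 0.68 + 0.47] = 3 + 3.54 = 6.54.
Because errors are independent across components, Cov(Tᵢ,Tⱼ) = Cov(Xᵢ,Xⱼ); the off-diagonal part of the true-score variance is the same as above.
True-score variance = [0.79 + 0.55 + 0.75] + 3.54 = 2.09 + 3.54 = 5.63.
Reliability = 5.63 / 6.54 = 0.861.

0.861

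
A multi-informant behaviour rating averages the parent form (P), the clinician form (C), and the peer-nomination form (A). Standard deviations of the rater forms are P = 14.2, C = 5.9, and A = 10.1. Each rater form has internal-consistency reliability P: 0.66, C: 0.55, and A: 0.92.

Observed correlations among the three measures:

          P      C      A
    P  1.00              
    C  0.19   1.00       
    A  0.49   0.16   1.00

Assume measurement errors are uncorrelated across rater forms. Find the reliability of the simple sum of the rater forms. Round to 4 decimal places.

0.8257

Var(P+C+A) = 14.2² + 5.9² + 10.1² + 2·[14.2·5.9·0.19 + 14.2·10.1·0.49 + 5.9·10.1·0.16] = 338.46 + 191.457 = 529.917.
Under uncorrelated errors the observed covariances equal the true-score covariances, so only the own-variance terms attenuate.
True-score variance = [14.2²·0.66 + 5.9²·0.55 + 10.1²·0.92] + 191.457 = 246.077 + 191.457 = 437.534.
Reliability = 437.534 / 529.917 = 0.8257.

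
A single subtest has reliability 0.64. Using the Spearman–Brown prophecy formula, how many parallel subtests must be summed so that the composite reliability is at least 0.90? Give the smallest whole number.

6

k ≥ ρ*(1−ρ₁)/(ρ₁(1−ρ*)) = 0.90·0.36 / (0.64·0.10) = 5.063.
Smallest integer k = 6.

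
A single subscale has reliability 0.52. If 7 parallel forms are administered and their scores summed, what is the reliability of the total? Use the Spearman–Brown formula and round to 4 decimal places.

ρ_k = kρ / (1 + (k−1)ρ) = 7·0.52 / (1 + 6·0.52) = 3.640 / 4.120 = 0.8835.

0.8835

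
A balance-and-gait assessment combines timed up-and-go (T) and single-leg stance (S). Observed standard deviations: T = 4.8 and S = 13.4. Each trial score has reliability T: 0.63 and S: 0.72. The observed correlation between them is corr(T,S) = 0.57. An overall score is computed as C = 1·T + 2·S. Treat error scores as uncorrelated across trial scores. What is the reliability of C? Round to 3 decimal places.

0.764

Var(C) = 4.8² + 2²·13.4² + 2·[2·4.8·13.4·0.57] = 741.28 + 146.65 = 887.93.
Under uncorrelated errors the observed covariances equal the true-score covariances, so only the own-variance terms attenuate.
True-score variance = [4.8²·0.63 + 2²·13.4²·0.72] + 146.65 = 531.648 + 146.65 = 678.298.
Reliability = 678.298 / 887.93 = 0.764.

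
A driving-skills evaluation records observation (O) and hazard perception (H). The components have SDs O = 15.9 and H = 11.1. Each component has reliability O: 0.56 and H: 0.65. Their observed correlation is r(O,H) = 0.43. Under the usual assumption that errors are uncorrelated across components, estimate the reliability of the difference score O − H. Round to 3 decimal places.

Var(O−H) = 15.9² + 11.1² − 2·15.9·11.1·0.43 = 376.02 − 151.781 = 224.239.
With uncorrelated errors the cross-covariances are all true-score covariance, so they carry over unchanged; only the diagonal terms shrink to ρᵢσᵢ².
True-score variance = [15.9²·0.56 + 11.1²·0.65] − 151.781 = 221.66 − 151.781 = 69.8787.
Reliability = 69.8787 / 224.239 = 0.312.

0.312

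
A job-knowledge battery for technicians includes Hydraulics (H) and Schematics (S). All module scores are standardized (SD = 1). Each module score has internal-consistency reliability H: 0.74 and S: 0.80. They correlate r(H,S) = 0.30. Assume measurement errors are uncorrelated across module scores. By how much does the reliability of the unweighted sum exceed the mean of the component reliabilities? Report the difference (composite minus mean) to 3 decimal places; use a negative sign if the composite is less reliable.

0.053

Var(sum) = 2 + 0.6 = 2.6; true-score variance = 1.54 + 0.6 = 2.14; composite reliability = 0.8231.
Mean component reliability = 0.7700.
Difference = 0.8231 − 0.7700 = 0.053.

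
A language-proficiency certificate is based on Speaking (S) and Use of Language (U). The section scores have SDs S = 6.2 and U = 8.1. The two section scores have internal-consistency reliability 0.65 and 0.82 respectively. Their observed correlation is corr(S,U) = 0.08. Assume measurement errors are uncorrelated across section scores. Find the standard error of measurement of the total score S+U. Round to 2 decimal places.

5.03

Var(total) = 104.05 + 8.0352 = 112.085.
True-score variance = 78.7862 + 8.0352 = 86.8214, so reliability = 0.7746.
Error variance = 112.085 − 86.8214 = 25.2638; SEM = √25.2638 = 5.03.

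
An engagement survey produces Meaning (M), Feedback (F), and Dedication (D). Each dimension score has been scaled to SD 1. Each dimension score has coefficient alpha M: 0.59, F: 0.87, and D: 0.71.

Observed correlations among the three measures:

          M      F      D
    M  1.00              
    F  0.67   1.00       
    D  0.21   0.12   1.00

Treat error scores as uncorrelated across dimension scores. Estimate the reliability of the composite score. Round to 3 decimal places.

Var(M+F+D) = 3 + 2·[0.67 + 0.21 + 0.12] = 3 + 2 = 5.
Under uncorrelated errors the observed covariances equal the true-score covariances, so only the own-variance terms attenuate.
True-score variance = [0.59 + 0.87 + 0.71] + 2 = 2.17 + 2 = 4.17.
Reliability = 4.17 / 5 = 0.834.

0.834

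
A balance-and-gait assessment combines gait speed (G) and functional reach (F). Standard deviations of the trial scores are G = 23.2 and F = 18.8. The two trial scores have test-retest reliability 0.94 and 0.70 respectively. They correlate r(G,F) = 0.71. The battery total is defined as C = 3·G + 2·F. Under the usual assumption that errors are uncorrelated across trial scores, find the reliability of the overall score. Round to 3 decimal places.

Var(C) = 3²·23.2² + 2²·18.8² + 2·[6·23.2·18.8·0.71] = 6257.92 + 3716.08 = 9974.
Because errors are independent across components, Cov(Tᵢ,Tⱼ) = Cov(Xᵢ,Xⱼ); the off-diagonal part of the true-score variance is the same as above.
True-score variance = [3²·23.2²·0.94 + 2²·18.8²·0.70] + 3716.08 = 5543.14 + 3716.08 = 9259.23.
Reliability = 9259.23 / 9974 = 0.928.

0.928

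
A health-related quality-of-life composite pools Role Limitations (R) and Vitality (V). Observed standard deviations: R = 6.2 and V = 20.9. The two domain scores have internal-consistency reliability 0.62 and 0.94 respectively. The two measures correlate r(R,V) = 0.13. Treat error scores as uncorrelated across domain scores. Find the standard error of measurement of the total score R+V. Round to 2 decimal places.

6.39

Var(total) = 475.25 + 33.6908 = 508.941.
True-score variance = 434.434 + 33.6908 = 468.125, so reliability = 0.9198.
Error variance = 508.941 − 468.125 = 40.8158; SEM = √40.8158 = 6.39.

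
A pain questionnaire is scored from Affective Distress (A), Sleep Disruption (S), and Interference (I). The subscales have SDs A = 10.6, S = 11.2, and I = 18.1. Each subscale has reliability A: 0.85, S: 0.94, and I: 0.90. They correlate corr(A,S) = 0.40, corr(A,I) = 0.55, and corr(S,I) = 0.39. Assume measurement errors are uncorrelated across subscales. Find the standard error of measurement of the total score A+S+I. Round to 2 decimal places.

7.56

Var(total) = 565.41 + 464.144 = 1029.55.
True-score variance = 508.269 + 464.144 = 972.412, so reliability = 0.9445.
Error variance = 1029.55 − 972.412 = 57.1414; SEM = √57.1414 = 7.56.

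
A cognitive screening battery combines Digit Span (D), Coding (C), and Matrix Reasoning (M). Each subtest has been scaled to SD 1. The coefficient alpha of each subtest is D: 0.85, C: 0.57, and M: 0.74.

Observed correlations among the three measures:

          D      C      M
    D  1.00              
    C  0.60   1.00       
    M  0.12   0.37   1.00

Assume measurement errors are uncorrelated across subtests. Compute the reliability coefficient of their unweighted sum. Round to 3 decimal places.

0.838

Var(D+C+M) = 3 + 2·[0.60 + 0.12 + 0.37] = 3 + 2.18 = 5.18.
Under uncorrelated errors the observed covariances equal the true-score covariances, so only the own-variance terms attenuate.
True-score variance = [0.85 + 0.57 + 0.74] + 2.18 = 2.16 + 2.18 = 4.34.
Reliability = 4.34 / 5.18 = 0.838.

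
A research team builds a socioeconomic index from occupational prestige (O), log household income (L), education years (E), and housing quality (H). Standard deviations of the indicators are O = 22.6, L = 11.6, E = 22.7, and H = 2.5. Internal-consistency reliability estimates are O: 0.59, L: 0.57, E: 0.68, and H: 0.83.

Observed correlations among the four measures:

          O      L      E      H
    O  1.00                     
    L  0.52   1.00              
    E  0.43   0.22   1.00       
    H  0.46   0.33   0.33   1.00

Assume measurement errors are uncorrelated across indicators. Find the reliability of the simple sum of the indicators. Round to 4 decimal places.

0.7942

Var(O+L+E+H) = 22.6² + 11.6² + 22.7² + 2.5² + 2·[22.6·11.6·0.52 + 22.6·22.7·0.43 + 22.6·2.5·0.46 + 11.6·22.7·0.22 + 11.6·2.5·0.33 + 22.7·2.5·0.33] = 1166.86 + 938.279 = 2105.14.
With uncorrelated errors the cross-covariances are all true-score covariance, so they carry over unchanged; only the diagonal terms shrink to ρᵢσᵢ².
True-score variance = [22.6²·0.59 + 11.6²·0.57 + 22.7²·0.68 + 2.5²·0.83] + 938.279 = 733.632 + 938.279 = 1671.91.
Reliability = 1671.91 / 2105.14 = 0.7942.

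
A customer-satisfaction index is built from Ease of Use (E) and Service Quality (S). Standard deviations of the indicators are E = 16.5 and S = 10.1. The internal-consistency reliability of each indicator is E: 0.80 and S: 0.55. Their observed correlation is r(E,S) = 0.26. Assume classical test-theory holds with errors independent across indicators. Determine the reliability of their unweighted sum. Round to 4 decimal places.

0.7823

Var(E+S) = 16.5² + 10.1² + 2·[16.5·10.1·0.26] = 374.26 + 86.658 = 460.918.
Under uncorrelated errors the observed covariances equal the true-score covariances, so only the own-variance terms attenuate.
True-score variance = [16.5²·0.80 + 10.1²·0.55] + 86.658 = 273.906 + 86.658 = 360.564.
Reliability = 360.564 / 460.918 = 0.7823.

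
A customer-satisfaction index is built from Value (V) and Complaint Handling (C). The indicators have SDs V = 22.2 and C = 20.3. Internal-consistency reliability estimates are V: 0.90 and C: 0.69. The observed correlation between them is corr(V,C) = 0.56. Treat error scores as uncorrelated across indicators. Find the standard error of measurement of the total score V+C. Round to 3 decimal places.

13.305

Var(total) = 904.93 + 504.739 = 1409.67.
True-score variance = 727.898 + 504.739 = 1232.64, so reliability = 0.8744.
Error variance = 1409.67 − 1232.64 = 177.032; SEM = √177.032 = 13.305.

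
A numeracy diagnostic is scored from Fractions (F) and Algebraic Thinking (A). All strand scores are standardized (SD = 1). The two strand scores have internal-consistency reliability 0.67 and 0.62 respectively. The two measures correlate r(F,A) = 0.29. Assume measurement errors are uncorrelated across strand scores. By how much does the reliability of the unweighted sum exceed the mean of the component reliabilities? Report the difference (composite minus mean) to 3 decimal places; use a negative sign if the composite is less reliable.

0.080

Var(sum) = 2 + 0.58 = 2.58; true-score variance = 1.29 + 0.58 = 1.87; composite reliability = 0.7248.
Mean component reliability = 0.6450.
Difference = 0.7248 − 0.6450 = 0.080.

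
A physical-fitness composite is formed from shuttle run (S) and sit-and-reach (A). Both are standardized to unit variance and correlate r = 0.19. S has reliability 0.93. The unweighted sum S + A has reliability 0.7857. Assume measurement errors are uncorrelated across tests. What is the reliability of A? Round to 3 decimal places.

Var(S+A) = 2 + 2·0.19 = 2.380.
True-score variance = ρ_S + ρ_A + 2·0.19, so 0.7857 = (0.93 + ρ_A + 0.38) / 2.380.
ρ_A = 0.7857·2.380 − 0.93 − 0.38 = 0.560.

0.560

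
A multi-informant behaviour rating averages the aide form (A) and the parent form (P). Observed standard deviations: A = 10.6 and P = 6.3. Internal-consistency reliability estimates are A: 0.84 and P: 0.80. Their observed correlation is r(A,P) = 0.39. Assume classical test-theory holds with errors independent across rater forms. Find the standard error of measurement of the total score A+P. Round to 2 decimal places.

Var(total) = 152.05 + 52.0884 = 204.138.
True-score variance = 126.134 + 52.0884 = 178.223, so reliability = 0.8730.
Error variance = 204.138 − 178.223 = 25.9156; SEM = √25.9156 = 5.09.

5.09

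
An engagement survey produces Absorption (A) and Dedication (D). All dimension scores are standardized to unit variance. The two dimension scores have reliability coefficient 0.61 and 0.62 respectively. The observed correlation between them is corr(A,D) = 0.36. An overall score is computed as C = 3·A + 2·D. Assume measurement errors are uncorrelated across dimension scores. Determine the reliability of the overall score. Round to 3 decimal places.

Var(C) = 3² + 2² + 2·[6·0.36] = 13 + 4.32 = 17.32.
With uncorrelated errors the cross-covariances are all true-score covariance, so they carry over unchanged; only the diagonal terms shrink to ρᵢσᵢ².
True-score variance = [3²·0.61 + 2²·0.62] + 4.32 = 7.97 + 4.32 = 12.29.
Reliability = 12.29 / 17.32 = 0.710.

0.710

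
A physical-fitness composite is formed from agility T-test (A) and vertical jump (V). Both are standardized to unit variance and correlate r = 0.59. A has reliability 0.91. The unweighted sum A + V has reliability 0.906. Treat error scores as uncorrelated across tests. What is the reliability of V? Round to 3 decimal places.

0.791

Var(A+V) = 2 + 2·0.59 = 3.180.
True-score variance = ρ_A + ρ_V + 2·0.59, so 0.906 = (0.91 + ρ_V + 1.18) / 3.180.
ρ_V = 0.906·3.180 − 0.91 − 1.18 = 0.791.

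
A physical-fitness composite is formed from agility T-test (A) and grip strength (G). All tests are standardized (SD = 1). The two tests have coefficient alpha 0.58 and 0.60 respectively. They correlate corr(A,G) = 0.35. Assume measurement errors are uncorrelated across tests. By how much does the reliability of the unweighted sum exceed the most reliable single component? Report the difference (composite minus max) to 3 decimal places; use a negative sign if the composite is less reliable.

Var(sum) = 2 + 0.7 = 2.7; true-score variance = 1.18 + 0.7 = 1.88; composite reliability = 0.6963.
Max component reliability = 0.6000.
Difference = 0.6963 − 0.6000 = 0.096.

0.096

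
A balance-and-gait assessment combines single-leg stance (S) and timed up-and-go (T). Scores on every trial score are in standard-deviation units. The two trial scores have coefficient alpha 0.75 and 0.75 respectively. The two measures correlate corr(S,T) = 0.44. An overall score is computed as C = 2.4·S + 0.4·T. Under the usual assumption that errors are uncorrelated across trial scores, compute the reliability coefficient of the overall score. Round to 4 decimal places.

0.7812

Var(C) = 2.4² + 0.4² + 2·[0.96·0.44] = 5.92 + 0.8448 = 6.7648.
Because errors are independent across components, Cov(Tᵢ,Tⱼ) = Cov(Xᵢ,Xⱼ); the off-diagonal part of the true-score variance is the same as above.
True-score variance = [2.4²·0.75 + 0.4²·0.75] + 0.8448 = 4.44 + 0.8448 = 5.2848.
Reliability = 5.2848 / 6.7648 = 0.7812.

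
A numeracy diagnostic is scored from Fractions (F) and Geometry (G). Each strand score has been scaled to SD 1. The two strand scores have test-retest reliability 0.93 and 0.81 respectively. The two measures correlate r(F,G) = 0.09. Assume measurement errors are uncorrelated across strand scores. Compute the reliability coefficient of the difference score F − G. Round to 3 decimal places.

0.857

Var(F−G) = 1 + 1 − 2·0.09 = 2 − 0.18 = 1.82.
Because errors are independent across components, Cov(Tᵢ,Tⱼ) = Cov(Xᵢ,Xⱼ); the off-diagonal part of the true-score variance is the same as above.
True-score variance = [0.93 + 0.81] − 0.18 = 1.74 − 0.18 = 1.56.
Reliability = 1.56 / 1.82 = 0.857.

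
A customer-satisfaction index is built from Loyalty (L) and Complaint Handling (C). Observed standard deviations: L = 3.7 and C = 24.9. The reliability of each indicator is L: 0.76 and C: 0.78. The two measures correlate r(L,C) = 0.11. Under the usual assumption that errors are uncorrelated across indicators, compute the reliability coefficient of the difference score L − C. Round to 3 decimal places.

0.772

Var(L−C) = 3.7² + 24.9² − 2·3.7·24.9·0.11 = 633.7 − 20.2686 = 613.431.
With uncorrelated errors the cross-covariances are all true-score covariance, so they carry over unchanged; only the diagonal terms shrink to ρᵢσᵢ².
True-score variance = [3.7²·0.76 + 24.9²·0.78] − 20.2686 = 494.012 − 20.2686 = 473.744.
Reliability = 473.744 / 613.431 = 0.772.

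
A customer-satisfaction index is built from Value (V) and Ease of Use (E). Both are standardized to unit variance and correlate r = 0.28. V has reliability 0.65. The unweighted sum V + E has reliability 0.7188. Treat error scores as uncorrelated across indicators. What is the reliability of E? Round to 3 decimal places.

0.630

Var(V+E) = 2 + 2·0.28 = 2.560.
True-score variance = ρ_V + ρ_E + 2·0.28, so 0.7188 = (0.65 + ρ_E + 0.56) / 2.560.
ρ_E = 0.7188·2.560 − 0.65 − 0.56 = 0.630.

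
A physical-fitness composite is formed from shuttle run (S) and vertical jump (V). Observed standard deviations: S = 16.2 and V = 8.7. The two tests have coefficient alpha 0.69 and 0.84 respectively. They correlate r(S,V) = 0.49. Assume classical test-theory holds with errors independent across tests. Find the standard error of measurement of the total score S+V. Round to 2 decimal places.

Var(total) = 338.13 + 138.121 = 476.251.
True-score variance = 244.663 + 138.121 = 382.784, so reliability = 0.8037.
Error variance = 476.251 − 382.784 = 93.4668; SEM = √93.4668 = 9.67.

9.67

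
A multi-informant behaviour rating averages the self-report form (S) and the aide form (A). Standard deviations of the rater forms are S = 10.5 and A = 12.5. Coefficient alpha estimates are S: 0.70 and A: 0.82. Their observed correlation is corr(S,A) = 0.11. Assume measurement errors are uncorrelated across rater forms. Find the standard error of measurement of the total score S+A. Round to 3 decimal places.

Var(total) = 266.5 + 28.875 = 295.375.
True-score variance = 205.3 + 28.875 = 234.175, so reliability = 0.7928.
Error variance = 295.375 − 234.175 = 61.2; SEM = √61.2 = 7.823.

7.823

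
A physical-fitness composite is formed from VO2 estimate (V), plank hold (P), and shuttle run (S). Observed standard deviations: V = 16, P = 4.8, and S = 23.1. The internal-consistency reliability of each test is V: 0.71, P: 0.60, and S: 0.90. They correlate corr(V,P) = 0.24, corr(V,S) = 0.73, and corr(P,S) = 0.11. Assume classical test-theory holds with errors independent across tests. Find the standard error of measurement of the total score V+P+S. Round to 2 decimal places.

Var(total) = 812.65 + 600.874 = 1413.52.
True-score variance = 675.833 + 600.874 = 1276.71, so reliability = 0.9032.
Error variance = 1413.52 − 1276.71 = 136.817; SEM = √136.817 = 11.70.

11.70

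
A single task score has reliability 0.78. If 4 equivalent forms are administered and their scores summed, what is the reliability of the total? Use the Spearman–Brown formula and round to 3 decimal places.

ρ_k = kρ / (1 + (k−1)ρ) = 4·0.78 / (1 + 3·0.78) = 3.120 / 3.340 = 0.934.

0.934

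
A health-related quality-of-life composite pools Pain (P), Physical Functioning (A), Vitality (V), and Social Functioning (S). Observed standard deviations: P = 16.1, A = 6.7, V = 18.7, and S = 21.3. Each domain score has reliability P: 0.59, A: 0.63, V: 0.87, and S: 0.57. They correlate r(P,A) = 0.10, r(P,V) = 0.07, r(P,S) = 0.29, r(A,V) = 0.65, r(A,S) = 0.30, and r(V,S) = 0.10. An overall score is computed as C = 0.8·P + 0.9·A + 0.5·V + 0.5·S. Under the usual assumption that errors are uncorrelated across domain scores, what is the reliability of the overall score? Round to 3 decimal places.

0.781

Var(C) = 0.8²·16.1² + 0.9²·6.7² + 0.5²·18.7² + 0.5²·21.3² + 2·[0.72·16.1·6.7·0.10 + 0.4·16.1·18.7·0.07 + 0.4·16.1·21.3·0.29 + 0.45·6.7·18.7·0.65 + 0.45·6.7·21.3·0.30 + 0.25·18.7·21.3·0.10] = 403.1 + 243.695 = 646.795.
Because errors are independent across components, Cov(Tᵢ,Tⱼ) = Cov(Xᵢ,Xⱼ); the off-diagonal part of the true-score variance is the same as above.
True-score variance = [0.8²·16.1²·0.59 + 0.9²·6.7²·0.63 + 0.5²·18.7²·0.87 + 0.5²·21.3²·0.57] + 243.695 = 261.493 + 243.695 = 505.188.
Reliability = 505.188 / 646.795 = 0.781.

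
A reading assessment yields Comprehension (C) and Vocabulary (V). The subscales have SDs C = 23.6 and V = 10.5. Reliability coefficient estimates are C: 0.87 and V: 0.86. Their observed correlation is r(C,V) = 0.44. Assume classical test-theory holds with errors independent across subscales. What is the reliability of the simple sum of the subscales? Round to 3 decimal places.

Var(C+V) = 23.6² + 10.5² + 2·[23.6·10.5·0.44] = 667.21 + 218.064 = 885.274.
Because errors are independent across components, Cov(Tᵢ,Tⱼ) = Cov(Xᵢ,Xⱼ); the off-diagonal part of the true-score variance is the same as above.
True-score variance = [23.6²·0.87 + 10.5²·0.86] + 218.064 = 579.37 + 218.064 = 797.434.
Reliability = 797.434 / 885.274 = 0.901.

0.901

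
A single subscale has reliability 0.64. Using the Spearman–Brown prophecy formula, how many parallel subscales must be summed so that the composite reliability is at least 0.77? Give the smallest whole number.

k ≥ ρ*(1−ρ₁)/(ρ₁(1−ρ*)) = 0.77·0.36 / (0.64·0.23) = 1.883.
Smallest integer k = 2.

2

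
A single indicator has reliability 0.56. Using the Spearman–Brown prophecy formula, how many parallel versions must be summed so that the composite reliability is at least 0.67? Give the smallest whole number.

k ≥ ρ*(1−ρ₁)/(ρ₁(1−ρ*)) = 0.67·0.44 / (0.56·0.33) = 1.595.
Smallest integer k = 2.

2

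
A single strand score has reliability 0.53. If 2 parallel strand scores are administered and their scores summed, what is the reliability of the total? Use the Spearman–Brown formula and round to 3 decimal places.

0.693

ρ_k = kρ / (1 + (k−1)ρ) = 2·0.53 / (1 + 1·0.53) = 1.060 / 1.530 = 0.693.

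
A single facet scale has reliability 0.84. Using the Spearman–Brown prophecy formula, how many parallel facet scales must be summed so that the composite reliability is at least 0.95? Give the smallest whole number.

4

k ≥ ρ*(1−ρ₁)/(ρ₁(1−ρ*)) = 0.95·0.16 / (0.84·0.05) = 3.619.
Smallest integer k = 4.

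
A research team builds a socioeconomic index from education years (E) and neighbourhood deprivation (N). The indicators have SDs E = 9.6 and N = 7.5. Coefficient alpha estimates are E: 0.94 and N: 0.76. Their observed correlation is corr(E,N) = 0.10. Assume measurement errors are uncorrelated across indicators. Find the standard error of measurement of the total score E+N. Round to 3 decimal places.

4.362

Var(total) = 148.41 + 14.4 = 162.81.
True-score variance = 129.38 + 14.4 = 143.78, so reliability = 0.8831.
Error variance = 162.81 − 143.78 = 19.0296; SEM = √19.0296 = 4.362.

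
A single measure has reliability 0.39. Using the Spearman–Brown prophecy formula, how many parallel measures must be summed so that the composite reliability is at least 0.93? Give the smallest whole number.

k ≥ ρ*(1−ρ₁)/(ρ₁(1−ρ*)) = 0.93·0.61 / (0.39·0.07) = 20.780.
Smallest integer k = 21.

21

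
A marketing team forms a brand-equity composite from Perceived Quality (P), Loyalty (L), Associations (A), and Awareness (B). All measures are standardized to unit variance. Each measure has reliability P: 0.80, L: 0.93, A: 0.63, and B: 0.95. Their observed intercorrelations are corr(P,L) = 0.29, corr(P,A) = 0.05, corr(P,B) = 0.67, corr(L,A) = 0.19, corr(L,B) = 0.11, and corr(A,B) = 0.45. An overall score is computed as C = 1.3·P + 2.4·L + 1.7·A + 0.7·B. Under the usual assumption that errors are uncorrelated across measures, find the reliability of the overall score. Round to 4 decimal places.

Var(C) = 1.3² + 2.4² + 1.7² + 0.7² + 2·[3.12·0.29 + 2.21·0.05 + 0.91·0.67 + 4.08·0.19 + 1.68·0.11 + 1.19·0.45] = 10.83 + 6.241 = 17.071.
With uncorrelated errors the cross-covariances are all true-score covariance, so they carry over unchanged; only the diagonal terms shrink to ρᵢσᵢ².
True-score variance = [1.3²·0.80 + 2.4²·0.93 + 1.7²·0.63 + 0.7²·0.95] + 6.241 = 8.995 + 6.241 = 15.236.
Reliability = 15.236 / 17.071 = 0.8925.

0.8925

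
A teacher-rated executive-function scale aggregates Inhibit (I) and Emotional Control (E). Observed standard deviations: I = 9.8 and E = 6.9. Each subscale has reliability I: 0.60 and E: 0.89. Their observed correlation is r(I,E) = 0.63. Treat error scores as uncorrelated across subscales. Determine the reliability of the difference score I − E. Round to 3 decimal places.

0.253

Var(I−E) = 9.8² + 6.9² − 2·9.8·6.9·0.63 = 143.65 − 85.2012 = 58.4488.
Under uncorrelated errors the observed covariances equal the true-score covariances, so only the own-variance terms attenuate.
True-score variance = [9.8²·0.60 + 6.9²·0.89] − 85.2012 = 99.9969 − 85.2012 = 14.7957.
Reliability = 14.7957 / 58.4488 = 0.253.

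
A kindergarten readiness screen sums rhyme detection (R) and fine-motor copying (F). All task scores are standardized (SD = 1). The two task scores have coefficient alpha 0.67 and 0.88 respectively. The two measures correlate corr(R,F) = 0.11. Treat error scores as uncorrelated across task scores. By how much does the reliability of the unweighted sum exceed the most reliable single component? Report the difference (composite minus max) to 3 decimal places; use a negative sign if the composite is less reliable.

-0.083

Var(sum) = 2 + 0.22 = 2.22; true-score variance = 1.55 + 0.22 = 1.77; composite reliability = 0.7973.
Max component reliability = 0.8800.
Difference = 0.7973 − 0.8800 = -0.083.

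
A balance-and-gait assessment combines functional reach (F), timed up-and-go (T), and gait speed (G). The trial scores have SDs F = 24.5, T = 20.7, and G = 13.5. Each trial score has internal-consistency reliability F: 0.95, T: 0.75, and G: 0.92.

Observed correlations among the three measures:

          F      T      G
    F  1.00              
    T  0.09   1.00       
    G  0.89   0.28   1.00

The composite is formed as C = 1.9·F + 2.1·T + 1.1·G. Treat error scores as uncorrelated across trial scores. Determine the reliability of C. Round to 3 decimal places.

0.904

Var(C) = 1.9²·24.5² + 2.1²·20.7² + 1.1²·13.5² + 2·[3.99·24.5·20.7·0.09 + 2.09·24.5·13.5·0.89 + 2.31·20.7·13.5·0.28] = 4277.07 + 1956.19 = 6233.25.
With uncorrelated errors the cross-covariances are all true-score covariance, so they carry over unchanged; only the diagonal terms shrink to ρᵢσᵢ².
True-score variance = [1.9²·24.5²·0.95 + 2.1²·20.7²·0.75 + 1.1²·13.5²·0.92] + 1956.19 = 3678.67 + 1956.19 = 5634.86.
Reliability = 5634.86 / 6233.25 = 0.904.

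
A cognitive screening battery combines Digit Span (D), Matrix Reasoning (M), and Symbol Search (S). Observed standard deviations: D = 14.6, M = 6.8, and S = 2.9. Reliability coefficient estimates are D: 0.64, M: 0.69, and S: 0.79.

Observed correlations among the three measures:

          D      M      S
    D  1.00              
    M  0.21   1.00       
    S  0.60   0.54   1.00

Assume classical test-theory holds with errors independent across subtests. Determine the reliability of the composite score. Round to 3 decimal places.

0.757

Var(D+M+S) = 14.6² + 6.8² + 2.9² + 2·[14.6·6.8·0.21 + 14.6·2.9·0.60 + 6.8·2.9·0.54] = 267.81 + 113.803 = 381.613.
Under uncorrelated errors the observed covariances equal the true-score covariances, so only the own-variance terms attenuate.
True-score variance = [14.6²·0.64 + 6.8²·0.69 + 2.9²·0.79] + 113.803 = 174.972 + 113.803 = 288.775.
Reliability = 288.775 / 381.613 = 0.757.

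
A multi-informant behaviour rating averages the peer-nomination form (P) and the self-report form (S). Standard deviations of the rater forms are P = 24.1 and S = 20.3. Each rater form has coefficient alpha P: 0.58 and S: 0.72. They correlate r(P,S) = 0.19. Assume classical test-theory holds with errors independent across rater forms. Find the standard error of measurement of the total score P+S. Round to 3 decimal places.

Var(total) = 992.9 + 185.907 = 1178.81.
True-score variance = 633.575 + 185.907 = 819.482, so reliability = 0.6952.
Error variance = 1178.81 − 819.482 = 359.325; SEM = √359.325 = 18.956.

18.956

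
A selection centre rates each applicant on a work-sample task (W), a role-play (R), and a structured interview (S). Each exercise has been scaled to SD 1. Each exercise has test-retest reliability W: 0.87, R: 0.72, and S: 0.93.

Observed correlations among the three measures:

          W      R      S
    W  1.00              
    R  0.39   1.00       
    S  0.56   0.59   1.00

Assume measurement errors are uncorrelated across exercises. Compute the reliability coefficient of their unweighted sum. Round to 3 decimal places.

0.921

Var(W+R+S) = 3 + 2·[0.39 + 0.56 + 0.59] = 3 + 3.08 = 6.08.
Under uncorrelated errors the observed covariances equal the true-score covariances, so only the own-variance terms attenuate.
True-score variance = [0.87 + 0.72 + 0.93] + 3.08 = 2.52 + 3.08 = 5.6.
Reliability = 5.6 / 6.08 = 0.921.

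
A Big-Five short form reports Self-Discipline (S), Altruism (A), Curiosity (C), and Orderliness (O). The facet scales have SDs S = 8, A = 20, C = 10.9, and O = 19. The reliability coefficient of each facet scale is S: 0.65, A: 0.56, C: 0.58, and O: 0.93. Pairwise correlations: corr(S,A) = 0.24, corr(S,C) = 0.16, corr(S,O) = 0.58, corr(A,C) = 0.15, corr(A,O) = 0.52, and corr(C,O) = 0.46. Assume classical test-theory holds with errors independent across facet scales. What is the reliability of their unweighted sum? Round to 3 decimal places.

0.854

Var(S+A+C+O) = 8² + 20² + 10.9² + 19² + 2·[8·20·0.24 + 8·10.9·0.16 + 8·19·0.58 + 20·10.9·0.15 + 20·19·0.52 + 10.9·19·0.46] = 943.81 + 932.156 = 1875.97.
With uncorrelated errors the cross-covariances are all true-score covariance, so they carry over unchanged; only the diagonal terms shrink to ρᵢσᵢ².
True-score variance = [8²·0.65 + 20²·0.56 + 10.9²·0.58 + 19²·0.93] + 932.156 = 670.24 + 932.156 = 1602.4.
Reliability = 1602.4 / 1875.97 = 0.854.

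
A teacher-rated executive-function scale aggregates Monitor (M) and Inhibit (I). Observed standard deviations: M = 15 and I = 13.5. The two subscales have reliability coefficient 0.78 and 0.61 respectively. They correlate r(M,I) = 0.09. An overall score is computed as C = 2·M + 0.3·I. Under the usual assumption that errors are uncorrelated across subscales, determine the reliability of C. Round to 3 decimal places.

Var(C) = 2²·15² + 0.3²·13.5² + 2·[0.6·15·13.5·0.09] = 916.403 + 21.87 = 938.273.
With uncorrelated errors the cross-covariances are all true-score covariance, so they carry over unchanged; only the diagonal terms shrink to ρᵢσᵢ².
True-score variance = [2²·15²·0.78 + 0.3²·13.5²·0.61] + 21.87 = 712.006 + 21.87 = 733.876.
Reliability = 733.876 / 938.273 = 0.782.

0.782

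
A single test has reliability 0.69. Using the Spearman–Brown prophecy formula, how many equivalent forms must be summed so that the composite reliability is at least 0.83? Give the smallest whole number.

k ≥ ρ*(1−ρ₁)/(ρ₁(1−ρ*)) = 0.83·0.31 / (0.69·0.17) = 2.194.
Smallest integer k = 3.

3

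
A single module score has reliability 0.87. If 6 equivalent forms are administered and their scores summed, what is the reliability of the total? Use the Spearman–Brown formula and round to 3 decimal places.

0.976

ρ_k = kρ / (1 + (k−1)ρ) = 6·0.87 / (1 + 5·0.87) = 5.220 / 5.350 = 0.976.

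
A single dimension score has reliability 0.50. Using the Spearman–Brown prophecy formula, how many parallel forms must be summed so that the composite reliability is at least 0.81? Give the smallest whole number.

5

k ≥ ρ*(1−ρ₁)/(ρ₁(1−ρ*)) = 0.81·0.50 / (0.50·0.19) = 4.263.
Smallest integer k = 5.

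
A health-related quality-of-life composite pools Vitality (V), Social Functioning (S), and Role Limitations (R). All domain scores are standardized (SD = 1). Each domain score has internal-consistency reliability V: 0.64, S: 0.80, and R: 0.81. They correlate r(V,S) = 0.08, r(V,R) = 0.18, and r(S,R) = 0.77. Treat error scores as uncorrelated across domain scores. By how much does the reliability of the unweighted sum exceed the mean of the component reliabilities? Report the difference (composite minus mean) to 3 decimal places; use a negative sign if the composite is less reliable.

Var(sum) = 3 + 2.06 = 5.06; true-score variance = 2.25 + 2.06 = 4.31; composite reliability = 0.8518.
Mean component reliability = 0.7500.
Difference = 0.8518 − 0.7500 = 0.102.

0.102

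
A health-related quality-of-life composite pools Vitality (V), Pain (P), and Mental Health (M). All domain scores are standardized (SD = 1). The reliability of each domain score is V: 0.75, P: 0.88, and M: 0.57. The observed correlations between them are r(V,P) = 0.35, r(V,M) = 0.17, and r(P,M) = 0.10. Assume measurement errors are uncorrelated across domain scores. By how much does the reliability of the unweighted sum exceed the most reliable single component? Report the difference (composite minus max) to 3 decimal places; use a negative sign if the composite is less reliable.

Var(sum) = 3 + 1.24 = 4.24; true-score variance = 2.2 + 1.24 = 3.44; composite reliability = 0.8113.
Max component reliability = 0.8800.
Difference = 0.8113 − 0.8800 = -0.069.

-0.069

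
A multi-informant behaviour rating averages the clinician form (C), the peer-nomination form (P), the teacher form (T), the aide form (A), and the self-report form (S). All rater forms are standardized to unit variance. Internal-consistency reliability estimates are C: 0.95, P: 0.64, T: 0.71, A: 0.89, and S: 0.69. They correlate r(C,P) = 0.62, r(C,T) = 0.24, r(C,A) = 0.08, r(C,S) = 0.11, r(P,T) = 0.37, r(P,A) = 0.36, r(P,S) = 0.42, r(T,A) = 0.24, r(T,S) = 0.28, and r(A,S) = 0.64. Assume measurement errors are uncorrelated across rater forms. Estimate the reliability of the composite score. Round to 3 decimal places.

0.904

Var(C+P+T+A+S) = 5 + 2·[0.62 + 0.24 + 0.08 + 0.11 + 0.37 + 0.36 + 0.42 + 0.24 + 0.28 + 0.64] = 5 + 6.72 = 11.72.
Because errors are independent across components, Cov(Tᵢ,Tⱼ) = Cov(Xᵢ,Xⱼ); the off-diagonal part of the true-score variance is the same as above.
True-score variance = [0.95 + 0.64 + 0.71 + 0.89 + 0.69] + 6.72 = 3.88 + 6.72 = 10.6.
Reliability = 10.6 / 11.72 = 0.904.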